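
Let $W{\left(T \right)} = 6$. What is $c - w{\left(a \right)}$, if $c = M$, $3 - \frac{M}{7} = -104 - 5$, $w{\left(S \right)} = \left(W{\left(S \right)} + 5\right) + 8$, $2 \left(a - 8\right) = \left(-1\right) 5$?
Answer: $765$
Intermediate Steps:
$a = \frac{11}{2}$ ($a = 8 + \frac{\left(-1\right) 5}{2} = 8 + \frac{1}{2} \left(-5\right) = 8 - \frac{5}{2} = \frac{11}{2} \approx 5.5$)
$w{\left(S \right)} = 19$ ($w{\left(S \right)} = \left(6 + 5\right) + 8 = 11 + 8 = 19$)
$M = 784$ ($M = 21 - 7 \left(-104 - 5\right) = 21 - -763 = 21 + 763 = 784$)
$c = 784$
$c - w{\left(a \right)} = 784 - 19 = 765$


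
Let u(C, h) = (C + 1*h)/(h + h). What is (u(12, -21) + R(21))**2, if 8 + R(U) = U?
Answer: 34225/196 ≈ 174.62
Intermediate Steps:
R(U) = -8 + U
u(C, h) = (C + h)/(2*h) (u(C, h) = (C + h)/((2*h)) = (C + h)*(1/(2*h)) = (C + h)/(2*h))
(u(12, -21) + R(21))**2 = ((1/2)*(12 - 21)/(-21) + (-8 + 21))**2 = ((1/2)*(-1/21)*(-9) + 13)**2 = (3/14 + 13)**2 = (185/14)**2 = 34225/196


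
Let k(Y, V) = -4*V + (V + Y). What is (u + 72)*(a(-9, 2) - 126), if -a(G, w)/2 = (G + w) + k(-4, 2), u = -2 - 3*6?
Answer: -4784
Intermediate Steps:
k(Y, V) = Y - 3*V
u = -20 (u = -2 - 18 = -20)
a(G, w) = 20 - 2*G - 2*w (a(G, w) = -2*((G + w) + (-4 - 3*2)) = -2*((G + w) + (-4 - 6)) = -2*((G + w) - 10) = -2*(-10 + G + w) = 20 - 2*G - 2*w)
(u + 72)*(a(-9, 2) - 126) = (-20 + 72)*((20 - 2*(-9) - 2*2) - 126) = 52*((20 + 18 - 4) - 126) = 52*(34 - 126) = 52*(-92) = -4784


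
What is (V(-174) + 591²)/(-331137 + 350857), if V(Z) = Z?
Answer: 349107/19720 ≈ 17.703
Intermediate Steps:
(V(-174) + 591²)/(-331137 + 350857) = (-174 + 591²)/(-331137 + 350857) = (-174 + 349281)/19720 = 349107*(1/19720) = 349107/19720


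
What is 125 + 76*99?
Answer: 7649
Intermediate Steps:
125 + 76*99 = 125 + 7524 = 7649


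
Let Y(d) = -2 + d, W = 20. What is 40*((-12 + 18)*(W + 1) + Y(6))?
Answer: 5200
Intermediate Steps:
40*((-12 + 18)*(W + 1) + Y(6)) = 40*((-12 + 18)*(20 + 1) + (-2 + 6)) = 40*(6*21 + 4) = 40*(126 + 4) = 40*130 = 5200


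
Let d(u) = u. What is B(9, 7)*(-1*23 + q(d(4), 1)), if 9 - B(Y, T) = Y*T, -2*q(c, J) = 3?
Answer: 1323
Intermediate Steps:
q(c, J) = -3/2 (q(c, J) = -1/2*3 = -3/2)
B(Y, T) = 9 - T*Y (B(Y, T) = 9 - Y*T = 9 - T*Y)
B(9, 7)*(-1*23 + q(d(4), 1)) = (9 - 1*7*9)*(-1*23 - 3/2) = (9 - 63)*(-23 - 3/2) = -54*(-49/2) = 1323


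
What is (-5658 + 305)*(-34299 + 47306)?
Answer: -69626471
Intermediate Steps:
(-5658 + 305)*(-34299 + 47306) = -5353*13007 = -69626471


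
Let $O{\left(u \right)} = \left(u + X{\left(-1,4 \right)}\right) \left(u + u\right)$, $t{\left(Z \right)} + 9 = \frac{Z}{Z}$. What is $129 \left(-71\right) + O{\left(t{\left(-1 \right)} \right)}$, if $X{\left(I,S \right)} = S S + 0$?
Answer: $-9287$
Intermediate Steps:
$X{\left(I,S \right)} = S^{2}$ ($X{\left(I,S \right)} = S^{2} + 0 = S^{2}$)
$t{\left(Z \right)} = -8$ ($t{\left(Z \right)} = -9 + \frac{Z}{Z} = -9 + 1 = -8$)
$O{\left(u \right)} = 2 u \left(16 + u\right)$ ($O{\left(u \right)} = \left(u + 4^{2}\right) \left(u + u\right) = \left(u + 16\right) 2 u = \left(16 + u\right) 2 u = 2 u \left(16 + u\right)$)
$129 \left(-71\right) + O{\left(t{\left(-1 \right)} \right)} = 129 \left(-71\right) + 2 \left(-8\right) \left(16 - 8\right) = -9159 + 2 \left(-8\right) 8 = -9159 - 128 = -9287$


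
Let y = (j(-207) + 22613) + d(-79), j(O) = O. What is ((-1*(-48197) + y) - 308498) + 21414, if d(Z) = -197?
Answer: -216678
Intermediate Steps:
y = 22209 (y = (-207 + 22613) - 197 = 22406 - 197 = 22209)
((-1*(-48197) + y) - 308498) + 21414 = ((-1*(-48197) + 22209) - 308498) + 21414 = ((48197 + 22209) - 308498) + 21414 = (70406 - 308498) + 21414 = -238092 + 21414 = -216678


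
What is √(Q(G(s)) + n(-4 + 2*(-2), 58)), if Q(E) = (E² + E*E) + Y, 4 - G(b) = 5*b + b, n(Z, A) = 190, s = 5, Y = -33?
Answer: √1509 ≈ 38.846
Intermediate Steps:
G(b) = 4 - 6*b (G(b) = 4 - (5*b + b) = 4 - 6*b)
Q(E) = -33 + 2*E² (Q(E) = (E² + E*E) - 33 = (E² + E²) - 33 = 2*E² - 33 = -33 + 2*E²)
√(Q(G(s)) + n(-4 + 2*(-2), 58)) = √((-33 + 2*(4 - 6*5)²) + 190) = √((-33 + 2*(4 - 30)²) + 190) = √((-33 + 2*(-26)²) + 190) = √((-33 + 2*676) + 190) = √((-33 + 1352) + 190) = √(1319 + 190) = √1509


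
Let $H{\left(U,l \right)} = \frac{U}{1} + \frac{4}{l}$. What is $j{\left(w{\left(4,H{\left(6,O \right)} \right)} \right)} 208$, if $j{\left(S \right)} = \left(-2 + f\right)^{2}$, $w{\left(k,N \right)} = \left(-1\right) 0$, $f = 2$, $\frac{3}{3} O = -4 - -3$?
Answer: $0$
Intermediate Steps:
$O = -1$ ($O = -4 - -3 = -4 + 3 = -1$)
$H{\left(U,l \right)} = U + \frac{4}{l}$ ($H{\left(U,l \right)} = U 1 + \frac{4}{l} = U + \frac{4}{l}$)
$w{\left(k,N \right)} = 0$
$j{\left(S \right)} = 0$ ($j{\left(S \right)} = \left(-2 + 2\right)^{2} = 0^{2} = 0$)
$j{\left(w{\left(4,H{\left(6,O \right)} \right)} \right)} 208 = 0 \cdot 208 = 0$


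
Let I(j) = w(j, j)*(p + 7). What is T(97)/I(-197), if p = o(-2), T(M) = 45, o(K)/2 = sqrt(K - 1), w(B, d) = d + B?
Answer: -315/24034 + 45*I*sqrt(3)/12017 ≈ -0.013106 + 0.006486*I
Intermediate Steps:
w(B, d) = B + d
o(K) = 2*sqrt(-1 + K) (o(K) = 2*sqrt(K - 1) = 2*sqrt(-1 + K))
p = 2*I*sqrt(3) (p = 2*sqrt(-1 - 2) = 2*sqrt(-3) = 2*(I*sqrt(3)) = 2*I*sqrt(3) ≈ 3.4641*I)
I(j) = 2*j*(7 + 2*I*sqrt(3)) (I(j) = (j + j)*(2*I*sqrt(3) + 7) = (2*j)*(7 + 2*I*sqrt(3)) = 2*j*(7 + 2*I*sqrt(3)))
T(97)/I(-197) = 45/((2*(-197)*(7 + 2*I*sqrt(3)))) = 45/(-2758 - 788*I*sqrt(3))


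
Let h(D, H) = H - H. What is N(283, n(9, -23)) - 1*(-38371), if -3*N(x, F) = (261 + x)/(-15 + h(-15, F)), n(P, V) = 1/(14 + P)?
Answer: 1727239/45 ≈ 38383.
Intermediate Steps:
h(D, H) = 0
N(x, F) = 29/5 + x/45 (N(x, F) = -(261 + x)/(3*(-15 + 0)) = -(261 + x)/(3*(-15)) = -(261 + x)*(-1)/(3*15) = -(-87/5 - x/15)/3 = 29/5 + x/45)
N(283, n(9, -23)) - 1*(-38371) = (29/5 + (1/45)*283) - 1*(-38371) = (29/5 + 283/45) + 38371 = 544/45 + 38371 = 1727239/45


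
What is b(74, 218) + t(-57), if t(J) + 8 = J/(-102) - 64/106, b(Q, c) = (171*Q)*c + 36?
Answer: 4970997119/1802 ≈ 2.7586e+6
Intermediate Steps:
b(Q, c) = 36 + 171*Q*c (b(Q, c) = 171*Q*c + 36 = 36 + 171*Q*c)
t(J) = -456/53 - J/102 (t(J) = -8 + (J/(-102) - 64/106) = -8 + (J*(-1/102) - 64*1/106) = -8 + (-J/102 - 32/53) = -8 + (-32/53 - J/102) = -456/53 - J/102)
b(74, 218) + t(-57) = (36 + 171*74*218) + (-456/53 - 1/102*(-57)) = (36 + 2758572) + (-456/53 + 19/34) = 2758608 - 14497/1802 = 4970997119/1802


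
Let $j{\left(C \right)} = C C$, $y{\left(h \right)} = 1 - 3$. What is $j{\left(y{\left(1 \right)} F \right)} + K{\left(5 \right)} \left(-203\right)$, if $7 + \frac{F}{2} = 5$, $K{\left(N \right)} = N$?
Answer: $-951$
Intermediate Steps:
$F = -4$ ($F = -14 + 2 \cdot 5 = -14 + 10 = -4$)
$y{\left(h \right)} = -2$ ($y{\left(h \right)} = 1 - 3 = -2$)
$j{\left(C \right)} = C^{2}$
$j{\left(y{\left(1 \right)} F \right)} + K{\left(5 \right)} \left(-203\right) = \left(\left(-2\right) \left(-4\right)\right)^{2} + 5 \left(-203\right) = 8^{2} - 1015 = 64 - 1015 = -951$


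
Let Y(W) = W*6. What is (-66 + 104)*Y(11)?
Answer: 2508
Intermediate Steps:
Y(W) = 6*W
(-66 + 104)*Y(11) = (-66 + 104)*(6*11) = 38*66 = 2508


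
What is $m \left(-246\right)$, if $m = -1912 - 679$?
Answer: $637386$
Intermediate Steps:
$m = -2591$
$m \left(-246\right) = \left(-2591\right) \left(-246\right) = 637386$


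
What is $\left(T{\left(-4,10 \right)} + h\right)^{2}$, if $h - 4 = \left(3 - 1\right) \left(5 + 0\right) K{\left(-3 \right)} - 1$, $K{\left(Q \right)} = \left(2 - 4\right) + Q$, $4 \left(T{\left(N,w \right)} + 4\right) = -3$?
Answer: $\frac{42849}{16} \approx 2678.1$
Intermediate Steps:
$T{\left(N,w \right)} = - \frac{19}{4}$ ($T{\left(N,w \right)} = -4 + \frac{1}{4} \left(-3\right) = -4 - \frac{3}{4} = - \frac{19}{4}$)
$K{\left(Q \right)} = -2 + Q$
$h = -47$ ($h = 4 + \left(\left(3 - 1\right) \left(5 + 0\right) \left(-2 - 3\right) - 1\right) = 4 + \left(2 \cdot 5 \left(-5\right) - 1\right) = 4 + \left(10 \left(-5\right) - 1\right) = 4 - 51 = -47$)
$\left(T{\left(-4,10 \right)} + h\right)^{2} = \left(- \frac{19}{4} - 47\right)^{2} = \left(- \frac{207}{4}\right)^{2} = \frac{42849}{16}$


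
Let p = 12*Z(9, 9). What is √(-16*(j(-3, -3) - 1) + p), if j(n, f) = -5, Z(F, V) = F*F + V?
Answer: 14*√6 ≈ 34.293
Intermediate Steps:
Z(F, V) = V + F² (Z(F, V) = F² + V = V + F²)
p = 1080 (p = 12*(9 + 9²) = 12*(9 + 81) = 12*90 = 1080)
√(-16*(j(-3, -3) - 1) + p) = √(-16*(-5 - 1) + 1080) = √(-16*(-6) + 1080) = √(96 + 1080) = √1176 = 14*√6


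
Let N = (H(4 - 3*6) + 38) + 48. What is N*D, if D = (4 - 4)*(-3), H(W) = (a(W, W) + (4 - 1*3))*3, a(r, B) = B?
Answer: 0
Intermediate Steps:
H(W) = 3 + 3*W (H(W) = (W + (4 - 1*3))*3 = (W + (4 - 3))*3 = (W + 1)*3 = (1 + W)*3 = 3 + 3*W)
N = 47 (N = ((3 + 3*(4 - 3*6)) + 38) + 48 = ((3 + 3*(4 - 18)) + 38) + 48 = ((3 + 3*(-14)) + 38) + 48 = ((3 - 42) + 38) + 48 = (-39 + 38) + 48 = -1 + 48 = 47)
D = 0 (D = 0*(-3) = 0)
N*D = 47*0 = 0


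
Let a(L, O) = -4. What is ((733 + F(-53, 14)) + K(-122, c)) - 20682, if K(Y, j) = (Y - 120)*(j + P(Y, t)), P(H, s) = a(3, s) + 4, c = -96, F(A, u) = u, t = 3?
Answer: 3297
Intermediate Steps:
P(H, s) = 0 (P(H, s) = -4 + 4 = 0)
K(Y, j) = j*(-120 + Y) (K(Y, j) = (Y - 120)*(j + 0) = (-120 + Y)*j = j*(-120 + Y))
((733 + F(-53, 14)) + K(-122, c)) - 20682 = ((733 + 14) - 96*(-120 - 122)) - 20682 = (747 - 96*(-242)) - 20682 = (747 + 23232) - 20682 = 23979 - 20682 = 3297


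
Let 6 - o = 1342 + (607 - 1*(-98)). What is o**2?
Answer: 4165681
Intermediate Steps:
o = -2041 (o = 6 - (1342 + (607 - 1*(-98))) = 6 - (1342 + (607 + 98)) = 6 - (1342 + 705) = 6 - 1*2047 = 6 - 2047 = -2041)
o**2 = (-2041)**2 = 4165681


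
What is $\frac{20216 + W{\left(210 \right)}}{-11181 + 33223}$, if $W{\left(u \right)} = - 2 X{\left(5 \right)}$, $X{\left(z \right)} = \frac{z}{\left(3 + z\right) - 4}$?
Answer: $\frac{40427}{44084} \approx 0.91704$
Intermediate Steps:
$X{\left(z \right)} = \frac{z}{-1 + z}$
$W{\left(u \right)} = - \frac{5}{2}$ ($W{\left(u \right)} = - 2 \frac{5}{-1 + 5} = - 2 \cdot \frac{5}{4} = - 2 \cdot 5 \cdot \frac{1}{4} = \left(-2\right) \frac{5}{4} = - \frac{5}{2}$)
$\frac{20216 + W{\left(210 \right)}}{-11181 + 33223} = \frac{20216 - \frac{5}{2}}{-11181 + 33223} = \frac{40427}{2 \cdot 22042} = \frac{40427}{2} \cdot \frac{1}{22042} = \frac{40427}{44084}$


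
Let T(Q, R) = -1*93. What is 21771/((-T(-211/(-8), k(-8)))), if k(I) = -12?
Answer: 7257/31 ≈ 234.10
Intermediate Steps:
T(Q, R) = -93
21771/((-T(-211/(-8), k(-8)))) = 21771/((-1*(-93))) = 21771/93 = 21771*(1/93) = 7257/31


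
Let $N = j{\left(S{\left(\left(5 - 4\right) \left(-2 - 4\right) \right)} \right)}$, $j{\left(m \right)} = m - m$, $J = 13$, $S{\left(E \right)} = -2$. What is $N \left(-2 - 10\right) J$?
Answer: $0$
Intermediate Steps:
$j{\left(m \right)} = 0$
$N = 0$
$N \left(-2 - 10\right) J = 0 \left(-2 - 10\right) 13 = 0 \left(\left(-12\right) 13\right) = 0 \left(-156\right) = 0$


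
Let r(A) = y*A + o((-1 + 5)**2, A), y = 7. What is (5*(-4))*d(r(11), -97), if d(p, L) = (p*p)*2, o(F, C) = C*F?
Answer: -2560360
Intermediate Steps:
r(A) = 23*A (r(A) = 7*A + A*(-1 + 5)**2 = 7*A + A*4**2 = 7*A + A*16 = 7*A + 16*A = 23*A)
d(p, L) = 2*p**2 (d(p, L) = p**2*2 = 2*p**2)
(5*(-4))*d(r(11), -97) = (5*(-4))*(2*(23*11)**2) = -40*253**2 = -40*64009 = -20*128018 = -2560360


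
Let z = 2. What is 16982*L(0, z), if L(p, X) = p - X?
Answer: -33964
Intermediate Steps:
16982*L(0, z) = 16982*(0 - 1*2) = 16982*(0 - 2) = 16982*(-2) = -33964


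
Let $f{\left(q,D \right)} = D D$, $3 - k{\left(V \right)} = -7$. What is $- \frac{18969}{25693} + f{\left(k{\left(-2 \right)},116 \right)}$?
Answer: $\frac{345706039}{25693} \approx 13455.0$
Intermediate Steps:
$k{\left(V \right)} = 10$ ($k{\left(V \right)} = 3 - -7 = 3 + 7 = 10$)
$f{\left(q,D \right)} = D^{2}$
$- \frac{18969}{25693} + f{\left(k{\left(-2 \right)},116 \right)} = - \frac{18969}{25693} + 116^{2} = \left(-18969\right) \frac{1}{25693} + 13456 = - \frac{18969}{25693} + 13456 = \frac{345706039}{25693}$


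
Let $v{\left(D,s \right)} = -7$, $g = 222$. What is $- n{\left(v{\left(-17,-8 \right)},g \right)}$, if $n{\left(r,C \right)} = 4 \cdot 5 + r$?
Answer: $-13$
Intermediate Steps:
$n{\left(r,C \right)} = 20 + r$
$- n{\left(v{\left(-17,-8 \right)},g \right)} = - (20 - 7) = \left(-1\right) 13 = -13$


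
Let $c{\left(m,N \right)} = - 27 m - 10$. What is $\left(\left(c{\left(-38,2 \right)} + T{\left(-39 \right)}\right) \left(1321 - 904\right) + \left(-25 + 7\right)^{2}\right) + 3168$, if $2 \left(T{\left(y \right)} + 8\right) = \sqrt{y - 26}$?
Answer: $423828 + \frac{417 i \sqrt{65}}{2} \approx 4.2383 \cdot 10^{5} + 1681.0 i$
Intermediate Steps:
$T{\left(y \right)} = -8 + \frac{\sqrt{-26 + y}}{2}$ ($T{\left(y \right)} = -8 + \frac{\sqrt{y - 26}}{2} = -8 + \frac{\sqrt{-26 + y}}{2}$)
$c{\left(m,N \right)} = -10 - 27 m$
$\left(\left(c{\left(-38,2 \right)} + T{\left(-39 \right)}\right) \left(1321 - 904\right) + \left(-25 + 7\right)^{2}\right) + 3168 = \left(\left(\left(-10 - -1026\right) - \left(8 - \frac{\sqrt{-26 - 39}}{2}\right)\right) \left(1321 - 904\right) + \left(-25 + 7\right)^{2}\right) + 3168 = \left(\left(\left(-10 + 1026\right) - \left(8 - \frac{\sqrt{-65}}{2}\right)\right) 417 + \left(-18\right)^{2}\right) + 3168 = \left(\left(1016 - \left(8 - \frac{i \sqrt{65}}{2}\right)\right) 417 + 324\right) + 3168 = \left(\left(1008 + \frac{i \sqrt{65}}{2}\right) 417 + 324\right) + 3168 = \left(\left(420336 + \frac{417 i \sqrt{65}}{2}\right) + 324\right) + 3168 = \left(420660 + \frac{417 i \sqrt{65}}{2}\right) + 3168 = 423828 + \frac{417 i \sqrt{65}}{2}$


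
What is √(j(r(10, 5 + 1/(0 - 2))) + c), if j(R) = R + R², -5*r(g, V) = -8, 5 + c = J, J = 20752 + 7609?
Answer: 38*√491/5 ≈ 168.40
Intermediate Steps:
J = 28361
c = 28356 (c = -5 + 28361 = 28356)
r(g, V) = 8/5 (r(g, V) = -⅕*(-8) = 8/5)
√(j(r(10, 5 + 1/(0 - 2))) + c) = √(8*(1 + 8/5)/5 + 28356) = √((8/5)*(13/5) + 28356) = √(104/25 + 28356) = √(709004/25) = 38*√491/5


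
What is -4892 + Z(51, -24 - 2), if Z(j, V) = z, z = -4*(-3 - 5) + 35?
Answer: -4825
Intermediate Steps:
z = 67 (z = -4*(-8) + 35 = 32 + 35 = 67)
Z(j, V) = 67
-4892 + Z(51, -24 - 2) = -4892 + 67 = -4825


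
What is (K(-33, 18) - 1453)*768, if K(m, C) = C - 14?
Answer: -1112832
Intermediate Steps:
K(m, C) = -14 + C
(K(-33, 18) - 1453)*768 = ((-14 + 18) - 1453)*768 = (4 - 1453)*768 = -1449*768 = -1112832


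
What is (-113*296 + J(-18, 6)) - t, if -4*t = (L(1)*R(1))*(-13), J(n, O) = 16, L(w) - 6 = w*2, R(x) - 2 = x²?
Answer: -33510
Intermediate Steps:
R(x) = 2 + x²
L(w) = 6 + 2*w (L(w) = 6 + w*2 = 6 + 2*w)
t = 78 (t = -(6 + 2*1)*(2 + 1²)*(-13)/4 = -(6 + 2)*(2 + 1)*(-13)/4 = -8*3*(-13)/4 = -6*(-13) = -¼*(-312) = 78)
(-113*296 + J(-18, 6)) - t = (-113*296 + 16) - 1*78 = (-33448 + 16) - 78 = -33432 - 78 = -33510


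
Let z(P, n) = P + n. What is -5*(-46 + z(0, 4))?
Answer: 210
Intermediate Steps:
-5*(-46 + z(0, 4)) = -5*(-46 + (0 + 4)) = -5*(-46 + 4) = -5*(-42) = 210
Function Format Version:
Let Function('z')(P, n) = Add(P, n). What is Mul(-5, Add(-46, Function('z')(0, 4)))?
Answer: 210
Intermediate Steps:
Mul(-5, Add(-46, Function('z')(0, 4))) = Mul(-5, Add(-46, Add(0, 4))) = Mul(-5, Add(-46, 4)) = Mul(-5, -42) = 210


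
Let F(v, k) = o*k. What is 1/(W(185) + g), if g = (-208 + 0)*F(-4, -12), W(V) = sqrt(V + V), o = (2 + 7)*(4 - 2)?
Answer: 22464/1009262407 - sqrt(370)/2018524814 ≈ 2.2248e-5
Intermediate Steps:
o = 18 (o = 9*2 = 18)
F(v, k) = 18*k
W(V) = sqrt(2)*sqrt(V) (W(V) = sqrt(2*V) = sqrt(2)*sqrt(V))
g = 44928 (g = (-208 + 0)*(18*(-12)) = -208*(-216) = 44928)
1/(W(185) + g) = 1/(sqrt(2)*sqrt(185) + 44928) = 1/(sqrt(370) + 44928) = 1/(44928 + sqrt(370))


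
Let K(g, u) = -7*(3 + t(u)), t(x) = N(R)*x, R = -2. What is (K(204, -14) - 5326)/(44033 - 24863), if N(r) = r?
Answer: -5543/19170 ≈ -0.28915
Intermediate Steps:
t(x) = -2*x
K(g, u) = -21 + 14*u (K(g, u) = -7*(3 - 2*u) = -21 + 14*u)
(K(204, -14) - 5326)/(44033 - 24863) = ((-21 + 14*(-14)) - 5326)/(44033 - 24863) = ((-21 - 196) - 5326)/19170 = (-217 - 5326)*(1/19170) = -5543*1/19170 = -5543/19170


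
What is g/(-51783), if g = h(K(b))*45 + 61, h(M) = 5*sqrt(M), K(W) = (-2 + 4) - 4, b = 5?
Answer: -61/51783 - 75*I*sqrt(2)/17261 ≈ -0.001178 - 0.0061448*I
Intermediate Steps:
K(W) = -2 (K(W) = 2 - 4 = -2)
g = 61 + 225*I*sqrt(2) (g = (5*sqrt(-2))*45 + 61 = (5*(I*sqrt(2)))*45 + 61 = (5*I*sqrt(2))*45 + 61 = 225*I*sqrt(2) + 61 = 61 + 225*I*sqrt(2) ≈ 61.0 + 318.2*I)
g/(-51783) = (61 + 225*I*sqrt(2))/(-51783) = (61 + 225*I*sqrt(2))*(-1/51783) = -61/51783 - 75*I*sqrt(2)/17261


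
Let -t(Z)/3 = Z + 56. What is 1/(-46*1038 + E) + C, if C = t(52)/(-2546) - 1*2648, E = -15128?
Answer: -211938775265/80041148 ≈ -2647.9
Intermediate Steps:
t(Z) = -168 - 3*Z (t(Z) = -3*(Z + 56) = -3*(56 + Z) = -168 - 3*Z)
C = -3370742/1273 (C = (-168 - 3*52)/(-2546) - 1*2648 = (-168 - 156)*(-1/2546) - 2648 = -324*(-1/2546) - 2648 = 162/1273 - 2648 = -3370742/1273 ≈ -2647.9)
1/(-46*1038 + E) + C = 1/(-46*1038 - 15128) - 3370742/1273 = 1/(-47748 - 15128) - 3370742/1273 = 1/(-62876) - 3370742/1273 = -1/62876 - 3370742/1273 = -211938775265/80041148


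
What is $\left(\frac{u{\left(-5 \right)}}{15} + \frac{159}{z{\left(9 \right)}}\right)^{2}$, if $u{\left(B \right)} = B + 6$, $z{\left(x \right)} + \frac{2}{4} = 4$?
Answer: $\frac{22819729}{11025} \approx 2069.8$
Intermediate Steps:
$z{\left(x \right)} = \frac{7}{2}$ ($z{\left(x \right)} = - \frac{1}{2} + 4 = \frac{7}{2}$)
$u{\left(B \right)} = 6 + B$
$\left(\frac{u{\left(-5 \right)}}{15} + \frac{159}{z{\left(9 \right)}}\right)^{2} = \left(\frac{6 - 5}{15} + \frac{159}{\frac{7}{2}}\right)^{2} = \left(1 \cdot \frac{1}{15} + 159 \cdot \frac{2}{7}\right)^{2} = \left(\frac{1}{15} + \frac{318}{7}\right)^{2} = \left(\frac{4777}{105}\right)^{2} = \frac{22819729}{11025}$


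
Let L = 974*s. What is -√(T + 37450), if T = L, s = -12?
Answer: -√25762 ≈ -160.51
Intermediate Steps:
L = -11688 (L = 974*(-12) = -11688)
T = -11688
-√(T + 37450) = -√(-11688 + 37450) = -√25762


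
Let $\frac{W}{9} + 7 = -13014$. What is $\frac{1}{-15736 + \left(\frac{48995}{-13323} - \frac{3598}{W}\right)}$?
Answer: $- \frac{520436349}{8191484300831} \approx -6.3534 \cdot 10^{-5}$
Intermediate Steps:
$W = -117189$ ($W = -63 + 9 \left(-13014\right) = -63 - 117126 = -117189$)
$\frac{1}{-15736 + \left(\frac{48995}{-13323} - \frac{3598}{W}\right)} = \frac{1}{-15736 + \left(\frac{48995}{-13323} - \frac{3598}{-117189}\right)} = \frac{1}{-15736 + \left(48995 \left(- \frac{1}{13323}\right) - - \frac{3598}{117189}\right)} = \frac{1}{-15736 + \left(- \frac{48995}{13323} + \frac{3598}{117189}\right)} = \frac{1}{-15736 - \frac{1897912967}{520436349}} = \frac{1}{- \frac{8191484300831}{520436349}} = - \frac{520436349}{8191484300831}$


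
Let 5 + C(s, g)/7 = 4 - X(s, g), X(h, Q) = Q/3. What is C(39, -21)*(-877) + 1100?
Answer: -35734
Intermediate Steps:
X(h, Q) = Q/3 (X(h, Q) = Q*(⅓) = Q/3)
C(s, g) = -7 - 7*g/3 (C(s, g) = -35 + 7*(4 - g/3) = -35 + (28 - 7*g/3) = -7 - 7*g/3)
C(39, -21)*(-877) + 1100 = (-7 - 7/3*(-21))*(-877) + 1100 = (-7 + 49)*(-877) + 1100 = 42*(-877) + 1100 = -36834 + 1100 = -35734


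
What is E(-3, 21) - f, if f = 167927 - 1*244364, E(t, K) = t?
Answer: 76434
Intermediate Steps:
f = -76437 (f = 167927 - 244364 = -76437)
E(-3, 21) - f = -3 - 1*(-76437) = -3 + 76437 = 76434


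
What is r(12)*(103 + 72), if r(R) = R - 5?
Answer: 1225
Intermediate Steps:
r(R) = -5 + R
r(12)*(103 + 72) = (-5 + 12)*(103 + 72) = 7*175 = 1225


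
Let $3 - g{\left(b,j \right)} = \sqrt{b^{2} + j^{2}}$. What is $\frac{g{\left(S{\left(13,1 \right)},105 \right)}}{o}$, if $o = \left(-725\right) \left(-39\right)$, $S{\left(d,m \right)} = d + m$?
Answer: $\frac{1}{9425} - \frac{7 \sqrt{229}}{28275} \approx -0.0036403$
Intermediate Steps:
$g{\left(b,j \right)} = 3 - \sqrt{b^{2} + j^{2}}$
$o = 28275$
$\frac{g{\left(S{\left(13,1 \right)},105 \right)}}{o} = \frac{3 - \sqrt{\left(13 + 1\right)^{2} + 105^{2}}}{28275} = \left(3 - \sqrt{14^{2} + 11025}\right) \frac{1}{28275} = \left(3 - \sqrt{196 + 11025}\right) \frac{1}{28275} = \left(3 - \sqrt{11221}\right) \frac{1}{28275} = \left(3 - 7 \sqrt{229}\right) \frac{1}{28275} = \frac{1}{9425} - \frac{7 \sqrt{229}}{28275}$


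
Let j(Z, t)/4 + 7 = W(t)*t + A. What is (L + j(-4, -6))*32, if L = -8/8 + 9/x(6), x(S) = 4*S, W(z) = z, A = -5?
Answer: 3052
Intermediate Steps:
j(Z, t) = -48 + 4*t² (j(Z, t) = -28 + 4*(t*t - 5) = -28 + 4*(t² - 5) = -28 + 4*(-5 + t²) = -28 + (-20 + 4*t²) = -48 + 4*t²)
L = -5/8 (L = -8/8 + 9/((4*6)) = -8*⅛ + 9/24 = -1 + 9*(1/24) = -1 + 3/8 = -5/8 ≈ -0.62500)
(L + j(-4, -6))*32 = (-5/8 + (-48 + 4*(-6)²))*32 = (-5/8 + (-48 + 4*36))*32 = (-5/8 + (-48 + 144))*32 = (-5/8 + 96)*32 = (763/8)*32 = 3052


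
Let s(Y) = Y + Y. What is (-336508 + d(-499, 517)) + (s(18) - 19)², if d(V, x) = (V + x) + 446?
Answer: -335755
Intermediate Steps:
s(Y) = 2*Y
d(V, x) = 446 + V + x
(-336508 + d(-499, 517)) + (s(18) - 19)² = (-336508 + (446 - 499 + 517)) + (2*18 - 19)² = (-336508 + 464) + (36 - 19)² = -336044 + 17² = -336044 + 289 = -335755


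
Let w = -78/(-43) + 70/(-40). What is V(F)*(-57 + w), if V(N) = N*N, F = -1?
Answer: -9793/172 ≈ -56.936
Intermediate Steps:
V(N) = N²
w = 11/172 (w = -78*(-1/43) + 70*(-1/40) = 78/43 - 7/4 = 11/172 ≈ 0.063954)
V(F)*(-57 + w) = (-1)²*(-57 + 11/172) = 1*(-9793/172) = -9793/172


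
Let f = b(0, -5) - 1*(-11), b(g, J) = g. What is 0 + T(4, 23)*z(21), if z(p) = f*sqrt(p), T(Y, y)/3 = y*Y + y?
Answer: 3795*sqrt(21) ≈ 17391.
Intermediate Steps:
T(Y, y) = 3*y + 3*Y*y (T(Y, y) = 3*(y*Y + y) = 3*(Y*y + y) = 3*(y + Y*y) = 3*y + 3*Y*y)
f = 11 (f = 0 - 1*(-11) = 0 + 11 = 11)
z(p) = 11*sqrt(p)
0 + T(4, 23)*z(21) = 0 + (3*23*(1 + 4))*(11*sqrt(21)) = 0 + (3*23*5)*(11*sqrt(21)) = 0 + 345*(11*sqrt(21)) = 0 + 3795*sqrt(21) = 3795*sqrt(21)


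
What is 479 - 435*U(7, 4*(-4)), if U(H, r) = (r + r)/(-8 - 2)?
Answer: -913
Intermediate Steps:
U(H, r) = -r/5 (U(H, r) = (2*r)/(-10) = (2*r)*(-⅒) = -r/5)
479 - 435*U(7, 4*(-4)) = 479 - (-87)*4*(-4) = 479 - (-87)*(-16) = 479 - 435*16/5 = 479 - 1392 = -913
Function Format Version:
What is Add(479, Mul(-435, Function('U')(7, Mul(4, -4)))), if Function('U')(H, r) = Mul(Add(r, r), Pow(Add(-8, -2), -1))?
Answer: -913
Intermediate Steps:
Function('U')(H, r) = Mul(Rational(-1, 5), r) (Function('U')(H, r) = Mul(Mul(2, r), Pow(-10, -1)) = Mul(Mul(2, r), Rational(-1, 10)) = Mul(Rational(-1, 5), r))
Add(479, Mul(-435, Function('U')(7, Mul(4, -4)))) = Add(479, Mul(-435, Mul(Rational(-1, 5), Mul(4, -4)))) = Add(479, Mul(-435, Mul(Rational(-1, 5), -16))) = Add(479, Mul(-435, Rational(16, 5))) = Add(479, -1392) = -913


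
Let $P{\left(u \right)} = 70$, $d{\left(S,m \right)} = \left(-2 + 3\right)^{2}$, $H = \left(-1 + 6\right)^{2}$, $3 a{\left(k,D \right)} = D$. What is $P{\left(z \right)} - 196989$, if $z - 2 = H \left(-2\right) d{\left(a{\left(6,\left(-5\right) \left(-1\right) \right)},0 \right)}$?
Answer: $-196919$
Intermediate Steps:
$a{\left(k,D \right)} = \frac{D}{3}$
$H = 25$ ($H = 5^{2} = 25$)
$d{\left(S,m \right)} = 1$ ($d{\left(S,m \right)} = 1^{2} = 1$)
$z = -48$ ($z = 2 + 25 \left(-2\right) 1 = 2 - 50 = -48$)
$P{\left(z \right)} - 196989 = 70 - 196989 = -196919$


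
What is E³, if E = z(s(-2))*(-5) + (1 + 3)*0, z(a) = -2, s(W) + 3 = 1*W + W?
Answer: 1000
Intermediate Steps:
s(W) = -3 + 2*W (s(W) = -3 + (1*W + W) = -3 + (W + W) = -3 + 2*W)
E = 10 (E = -2*(-5) + (1 + 3)*0 = 10 + 4*0 = 10 + 0 = 10)
E³ = 10³ = 1000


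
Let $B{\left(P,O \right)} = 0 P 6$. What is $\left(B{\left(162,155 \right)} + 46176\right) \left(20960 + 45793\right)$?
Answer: $3082386528$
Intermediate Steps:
$B{\left(P,O \right)} = 0$ ($B{\left(P,O \right)} = 0 \cdot 6 = 0$)
$\left(B{\left(162,155 \right)} + 46176\right) \left(20960 + 45793\right) = \left(0 + 46176\right) \left(20960 + 45793\right) = 46176 \cdot 66753 = 3082386528$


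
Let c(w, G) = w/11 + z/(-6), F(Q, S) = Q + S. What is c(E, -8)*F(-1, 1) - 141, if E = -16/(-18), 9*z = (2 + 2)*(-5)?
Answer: -141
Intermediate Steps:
z = -20/9 (z = ((2 + 2)*(-5))/9 = (4*(-5))/9 = (1/9)*(-20) = -20/9 ≈ -2.2222)
E = 8/9 (E = -16*(-1/18) = 8/9 ≈ 0.88889)
c(w, G) = 10/27 + w/11 (c(w, G) = w/11 - 20/9/(-6) = w*(1/11) - 20/9*(-1/6) = w/11 + 10/27 = 10/27 + w/11)
c(E, -8)*F(-1, 1) - 141 = (10/27 + (1/11)*(8/9))*(-1 + 1) - 141 = (10/27 + 8/99)*0 - 141 = (134/297)*0 - 141 = 0 - 141 = -141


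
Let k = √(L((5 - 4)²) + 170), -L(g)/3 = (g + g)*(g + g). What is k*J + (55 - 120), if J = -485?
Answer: -65 - 485*√158 ≈ -6161.4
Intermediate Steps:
L(g) = -12*g² (L(g) = -3*(g + g)*(g + g) = -3*2*g*2*g = -12*g²)
k = √158 (k = √(-12*(5 - 4)⁴ + 170) = √(-12*(1²)² + 170) = √(-12*1² + 170) = √(-12*1 + 170) = √(-12 + 170) = √158 ≈ 12.570)
k*J + (55 - 120) = √158*(-485) + (55 - 120) = -485*√158 - 65 = -65 - 485*√158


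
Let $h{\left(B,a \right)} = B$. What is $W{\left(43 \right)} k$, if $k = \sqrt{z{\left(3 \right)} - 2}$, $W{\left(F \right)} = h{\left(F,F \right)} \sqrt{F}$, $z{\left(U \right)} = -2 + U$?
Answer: $43 i \sqrt{43} \approx 281.97 i$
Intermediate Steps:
$W{\left(F \right)} = F^{\frac{3}{2}}$ ($W{\left(F \right)} = F \sqrt{F} = F^{\frac{3}{2}}$)
$k = i$ ($k = \sqrt{\left(-2 + 3\right) - 2} = \sqrt{1 - 2} = \sqrt{-1} = i \approx 1.0 i$)
$W{\left(43 \right)} k = 43^{\frac{3}{2}} i = 43 \sqrt{43} i = 43 i \sqrt{43}$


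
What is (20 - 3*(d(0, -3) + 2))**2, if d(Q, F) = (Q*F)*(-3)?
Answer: 196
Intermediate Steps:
d(Q, F) = -3*F*Q (d(Q, F) = (F*Q)*(-3) = -3*F*Q)
(20 - 3*(d(0, -3) + 2))**2 = (20 - 3*(-3*(-3)*0 + 2))**2 = (20 - 3*(0 + 2))**2 = (20 - 3*2)**2 = (20 - 6)**2 = 14**2 = 196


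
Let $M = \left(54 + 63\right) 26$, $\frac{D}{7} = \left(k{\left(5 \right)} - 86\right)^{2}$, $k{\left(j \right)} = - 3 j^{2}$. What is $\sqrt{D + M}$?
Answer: $\sqrt{184489} \approx 429.52$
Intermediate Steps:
$D = 181447$ ($D = 7 \left(- 3 \cdot 5^{2} - 86\right)^{2} = 7 \left(\left(-3\right) 25 - 86\right)^{2} = 7 \left(-75 - 86\right)^{2} = 7 \left(-161\right)^{2} = 7 \cdot 25921 = 181447$)
$M = 3042$ ($M = 117 \cdot 26 = 3042$)
$\sqrt{D + M} = \sqrt{181447 + 3042} = \sqrt{184489}$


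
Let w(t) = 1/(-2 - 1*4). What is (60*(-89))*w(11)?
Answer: 890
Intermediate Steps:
w(t) = -⅙ (w(t) = 1/(-2 - 4) = 1/(-6) = -⅙)
(60*(-89))*w(11) = (60*(-89))*(-⅙) = -5340*(-⅙) = 890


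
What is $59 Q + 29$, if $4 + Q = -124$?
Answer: $-7523$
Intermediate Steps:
$Q = -128$ ($Q = -4 - 124 = -128$)
$59 Q + 29 = 59 \left(-128\right) + 29 = -7552 + 29 = -7523$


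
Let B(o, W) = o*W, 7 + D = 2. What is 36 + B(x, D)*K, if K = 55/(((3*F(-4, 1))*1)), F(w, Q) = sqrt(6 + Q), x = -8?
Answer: 36 + 2200*sqrt(7)/21 ≈ 313.17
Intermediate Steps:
D = -5 (D = -7 + 2 = -5)
B(o, W) = W*o
K = 55*sqrt(7)/21 (K = 55/(((3*sqrt(6 + 1))*1)) = 55/(((3*sqrt(7))*1)) = 55/((3*sqrt(7))) = 55*(sqrt(7)/21) = 55*sqrt(7)/21 ≈ 6.9294)
36 + B(x, D)*K = 36 + (-5*(-8))*(55*sqrt(7)/21) = 36 + 40*(55*sqrt(7)/21) = 36 + 2200*sqrt(7)/21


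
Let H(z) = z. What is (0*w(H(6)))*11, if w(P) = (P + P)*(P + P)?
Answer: 0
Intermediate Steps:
w(P) = 4*P² (w(P) = (2*P)*(2*P) = 4*P²)
(0*w(H(6)))*11 = (0*(4*6²))*11 = (0*(4*36))*11 = (0*144)*11 = 0*11 = 0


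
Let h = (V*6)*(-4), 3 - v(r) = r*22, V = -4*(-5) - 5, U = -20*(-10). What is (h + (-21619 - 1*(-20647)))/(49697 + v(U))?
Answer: -111/3775 ≈ -0.029404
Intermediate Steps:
U = 200
V = 15 (V = 20 - 5 = 15)
v(r) = 3 - 22*r (v(r) = 3 - r*22 = 3 - 22*r)
h = -360 (h = (15*6)*(-4) = 90*(-4) = -360)
(h + (-21619 - 1*(-20647)))/(49697 + v(U)) = (-360 + (-21619 - 1*(-20647)))/(49697 + (3 - 22*200)) = (-360 + (-21619 + 20647))/(49697 + (3 - 4400)) = (-360 - 972)/(49697 - 4397) = -1332/45300 = -1332*1/45300 = -111/3775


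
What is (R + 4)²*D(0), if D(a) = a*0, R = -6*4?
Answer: 0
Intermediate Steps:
R = -24
D(a) = 0
(R + 4)²*D(0) = (-24 + 4)²*0 = (-20)²*0 = 400*0 = 0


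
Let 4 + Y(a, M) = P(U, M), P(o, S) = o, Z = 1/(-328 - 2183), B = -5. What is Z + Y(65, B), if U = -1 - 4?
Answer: -22600/2511 ≈ -9.0004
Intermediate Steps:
Z = -1/2511 (Z = 1/(-2511) = -1/2511 ≈ -0.00039825)
U = -5
Y(a, M) = -9 (Y(a, M) = -4 - 5 = -9)
Z + Y(65, B) = -1/2511 - 9 = -22600/2511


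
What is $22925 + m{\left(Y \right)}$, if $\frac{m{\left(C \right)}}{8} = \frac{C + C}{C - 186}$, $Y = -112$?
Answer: $\frac{3416721}{149} \approx 22931.0$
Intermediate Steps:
$m{\left(C \right)} = \frac{16 C}{-186 + C}$ ($m{\left(C \right)} = 8 \frac{C + C}{C - 186} = 8 \frac{2 C}{-186 + C} = \frac{16 C}{-186 + C}$)
$22925 + m{\left(Y \right)} = 22925 + 16 \left(-112\right) \frac{1}{-186 - 112} = 22925 + 16 \left(-112\right) \frac{1}{-298} = 22925 + 16 \left(-112\right) \left(- \frac{1}{298}\right) = 22925 + \frac{896}{149} = \frac{3416721}{149}$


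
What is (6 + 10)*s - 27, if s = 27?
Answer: 405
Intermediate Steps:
(6 + 10)*s - 27 = (6 + 10)*27 - 27 = 16*27 - 27 = 432 - 27 = 405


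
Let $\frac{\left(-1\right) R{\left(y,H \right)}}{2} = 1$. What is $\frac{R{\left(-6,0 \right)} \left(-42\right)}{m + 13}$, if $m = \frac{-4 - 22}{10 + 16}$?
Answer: $7$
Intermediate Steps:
$R{\left(y,H \right)} = -2$ ($R{\left(y,H \right)} = \left(-2\right) 1 = -2$)
$m = -1$ ($m = - \frac{26}{26} = \left(-26\right) \frac{1}{26} = -1$)
$\frac{R{\left(-6,0 \right)} \left(-42\right)}{m + 13} = \frac{\left(-2\right) \left(-42\right)}{-1 + 13} = \frac{84}{12} = 84 \cdot \frac{1}{12} = 7$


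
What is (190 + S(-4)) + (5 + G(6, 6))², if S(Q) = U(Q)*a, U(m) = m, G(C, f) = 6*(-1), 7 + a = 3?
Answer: 207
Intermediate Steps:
a = -4 (a = -7 + 3 = -4)
G(C, f) = -6
S(Q) = -4*Q (S(Q) = Q*(-4) = -4*Q)
(190 + S(-4)) + (5 + G(6, 6))² = (190 - 4*(-4)) + (5 - 6)² = (190 + 16) + (-1)² = 206 + 1 = 207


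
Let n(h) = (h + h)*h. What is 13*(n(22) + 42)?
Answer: 13130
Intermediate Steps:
n(h) = 2*h² (n(h) = (2*h)*h = 2*h²)
13*(n(22) + 42) = 13*(2*22² + 42) = 13*(2*484 + 42) = 13*(968 + 42) = 13*1010 = 13130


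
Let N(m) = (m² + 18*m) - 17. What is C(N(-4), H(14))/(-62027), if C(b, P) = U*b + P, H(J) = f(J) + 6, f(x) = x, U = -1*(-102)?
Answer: 7426/62027 ≈ 0.11972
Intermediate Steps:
U = 102
N(m) = -17 + m² + 18*m
H(J) = 6 + J (H(J) = J + 6 = 6 + J)
C(b, P) = P + 102*b (C(b, P) = 102*b + P = P + 102*b)
C(N(-4), H(14))/(-62027) = ((6 + 14) + 102*(-17 + (-4)² + 18*(-4)))/(-62027) = (20 + 102*(-17 + 16 - 72))*(-1/62027) = (20 + 102*(-73))*(-1/62027) = (20 - 7446)*(-1/62027) = -7426*(-1/62027) = 7426/62027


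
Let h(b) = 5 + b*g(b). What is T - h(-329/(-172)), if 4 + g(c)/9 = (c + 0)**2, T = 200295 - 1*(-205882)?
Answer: 2066814992351/5088448 ≈ 4.0618e+5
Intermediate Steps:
T = 406177 (T = 200295 + 205882 = 406177)
g(c) = -36 + 9*c**2 (g(c) = -36 + 9*(c + 0)**2 = -36 + 9*c**2)
h(b) = 5 + b*(-36 + 9*b**2)
T - h(-329/(-172)) = 406177 - (5 + 9*(-329/(-172))*(-4 + (-329/(-172))**2)) = 406177 - (5 + 9*(-329*(-1/172))*(-4 + (-329*(-1/172))**2)) = 406177 - (5 + 9*(329/172)*(-4 + (329/172)**2)) = 406177 - (5 + 9*(329/172)*(-4 + 108241/29584)) = 406177 - (5 + 9*(329/172)*(-10095/29584)) = 406177 - (5 - 29891295/5088448) = 406177 - 1*(-4449055/5088448) = 406177 + 4449055/5088448 = 2066814992351/5088448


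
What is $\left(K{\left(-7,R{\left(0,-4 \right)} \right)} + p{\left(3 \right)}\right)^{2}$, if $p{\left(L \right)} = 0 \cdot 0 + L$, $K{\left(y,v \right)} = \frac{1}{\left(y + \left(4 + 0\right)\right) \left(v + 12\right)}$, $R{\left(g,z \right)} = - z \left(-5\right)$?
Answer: $\frac{5329}{576} \approx 9.2517$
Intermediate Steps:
$R{\left(g,z \right)} = 5 z$ ($R{\left(g,z \right)} = - \left(-5\right) z = 5 z$)
$K{\left(y,v \right)} = \frac{1}{\left(4 + y\right) \left(12 + v\right)}$ ($K{\left(y,v \right)} = \frac{1}{\left(y + 4\right) \left(12 + v\right)} = \frac{1}{\left(4 + y\right) \left(12 + v\right)}$)
$p{\left(L \right)} = L$ ($p{\left(L \right)} = 0 + L = L$)
$\left(K{\left(-7,R{\left(0,-4 \right)} \right)} + p{\left(3 \right)}\right)^{2} = \left(\frac{1}{48 + 4 \cdot 5 \left(-4\right) + 12 \left(-7\right) + 5 \left(-4\right) \left(-7\right)} + 3\right)^{2} = \left(\frac{1}{48 + 4 \left(-20\right) - 84 - -140} + 3\right)^{2} = \left(\frac{1}{48 - 80 - 84 + 140} + 3\right)^{2} = \left(\frac{1}{24} + 3\right)^{2} = \left(\frac{73}{24}\right)^{2} = \frac{5329}{576}$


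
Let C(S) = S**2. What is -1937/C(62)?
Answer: -1937/3844 ≈ -0.50390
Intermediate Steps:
-1937/C(62) = -1937/(62**2) = -1937/3844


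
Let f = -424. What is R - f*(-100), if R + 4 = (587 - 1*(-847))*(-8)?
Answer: -53876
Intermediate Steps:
R = -11476 (R = -4 + (587 - 1*(-847))*(-8) = -4 + (587 + 847)*(-8) = -4 + 1434*(-8) = -4 - 11472 = -11476)
R - f*(-100) = -11476 - (-424)*(-100) = -11476 - 1*42400 = -11476 - 42400 = -53876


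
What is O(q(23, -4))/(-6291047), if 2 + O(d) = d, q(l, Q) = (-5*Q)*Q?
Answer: 82/6291047 ≈ 1.3034e-5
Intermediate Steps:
q(l, Q) = -5*Q²
O(d) = -2 + d
O(q(23, -4))/(-6291047) = (-2 - 5*(-4)²)/(-6291047) = (-2 - 5*16)*(-1/6291047) = (-2 - 80)*(-1/6291047) = -82*(-1/6291047) = 82/6291047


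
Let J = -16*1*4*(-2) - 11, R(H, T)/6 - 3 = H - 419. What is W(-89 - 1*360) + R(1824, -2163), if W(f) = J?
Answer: 8565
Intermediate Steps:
R(H, T) = -2496 + 6*H (R(H, T) = 18 + 6*(H - 419) = 18 + 6*(-419 + H) = 18 + (-2514 + 6*H) = -2496 + 6*H)
J = 117 (J = -64*(-2) - 11 = -16*(-8) - 11 = 128 - 11 = 117)
W(f) = 117
W(-89 - 1*360) + R(1824, -2163) = 117 + (-2496 + 6*1824) = 117 + (-2496 + 10944) = 117 + 8448 = 8565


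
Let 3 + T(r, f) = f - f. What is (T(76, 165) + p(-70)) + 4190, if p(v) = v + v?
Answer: 4047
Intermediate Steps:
p(v) = 2*v
T(r, f) = -3 (T(r, f) = -3 + (f - f) = -3 + 0 = -3)
(T(76, 165) + p(-70)) + 4190 = (-3 + 2*(-70)) + 4190 = (-3 - 140) + 4190 = -143 + 4190 = 4047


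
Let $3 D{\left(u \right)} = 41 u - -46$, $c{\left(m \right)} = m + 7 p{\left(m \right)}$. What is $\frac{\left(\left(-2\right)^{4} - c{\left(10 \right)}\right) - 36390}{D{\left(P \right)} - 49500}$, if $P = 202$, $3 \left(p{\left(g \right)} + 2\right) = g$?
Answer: $\frac{27295}{35043} \approx 0.7789$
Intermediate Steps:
$p{\left(g \right)} = -2 + \frac{g}{3}$
$c{\left(m \right)} = -14 + \frac{10 m}{3}$ ($c{\left(m \right)} = m + 7 \left(-2 + \frac{m}{3}\right) = m + \left(-14 + \frac{7 m}{3}\right) = -14 + \frac{10 m}{3}$)
$D{\left(u \right)} = \frac{46}{3} + \frac{41 u}{3}$ ($D{\left(u \right)} = \frac{41 u - -46}{3} = \frac{41 u + 46}{3} = \frac{46 + 41 u}{3} = \frac{46}{3} + \frac{41 u}{3}$)
$\frac{\left(\left(-2\right)^{4} - c{\left(10 \right)}\right) - 36390}{D{\left(P \right)} - 49500} = \frac{\left(\left(-2\right)^{4} - \left(-14 + \frac{10}{3} \cdot 10\right)\right) - 36390}{\left(\frac{46}{3} + \frac{41}{3} \cdot 202\right) - 49500} = \frac{\left(16 - \left(-14 + \frac{100}{3}\right)\right) - 36390}{\left(\frac{46}{3} + \frac{8282}{3}\right) - 49500} = \frac{\left(16 - \frac{58}{3}\right) - 36390}{2776 - 49500} = \frac{\left(16 - \frac{58}{3}\right) - 36390}{-46724} = \left(- \frac{10}{3} - 36390\right) \left(- \frac{1}{46724}\right) = \left(- \frac{109180}{3}\right) \left(- \frac{1}{46724}\right) = \frac{27295}{35043}$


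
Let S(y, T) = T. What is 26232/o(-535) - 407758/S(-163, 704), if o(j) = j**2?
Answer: -58346033111/100751200 ≈ -579.11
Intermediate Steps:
26232/o(-535) - 407758/S(-163, 704) = 26232/((-535)**2) - 407758/704 = 26232/286225 - 407758*1/704 = 26232*(1/286225) - 203879/352 = 26232/286225 - 203879/352 = -58346033111/100751200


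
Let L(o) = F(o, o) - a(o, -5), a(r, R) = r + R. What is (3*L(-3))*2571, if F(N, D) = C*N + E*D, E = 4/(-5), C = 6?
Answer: -293094/5 ≈ -58619.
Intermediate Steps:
E = -⅘ (E = 4*(-⅕) = -⅘ ≈ -0.80000)
F(N, D) = 6*N - 4*D/5
a(r, R) = R + r
L(o) = 5 + 21*o/5 (L(o) = (6*o - 4*o/5) - (-5 + o) = 26*o/5 + (5 - o) = 5 + 21*o/5)
(3*L(-3))*2571 = (3*(5 + (21/5)*(-3)))*2571 = (3*(5 - 63/5))*2571 = (3*(-38/5))*2571 = -114/5*2571 = -293094/5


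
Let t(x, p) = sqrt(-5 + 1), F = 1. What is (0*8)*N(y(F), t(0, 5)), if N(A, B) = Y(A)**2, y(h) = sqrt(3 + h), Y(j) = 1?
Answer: 0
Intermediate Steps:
t(x, p) = 2*I (t(x, p) = sqrt(-4) = 2*I)
N(A, B) = 1 (N(A, B) = 1**2 = 1)
(0*8)*N(y(F), t(0, 5)) = (0*8)*1 = 0*1 = 0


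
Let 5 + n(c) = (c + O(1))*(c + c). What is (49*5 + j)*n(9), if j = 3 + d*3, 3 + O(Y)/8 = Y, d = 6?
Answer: -34846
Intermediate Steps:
O(Y) = -24 + 8*Y
n(c) = -5 + 2*c*(-16 + c) (n(c) = -5 + (c + (-24 + 8*1))*(c + c) = -5 + (c + (-24 + 8))*(2*c) = -5 + (c - 16)*(2*c) = -5 + (-16 + c)*(2*c) = -5 + 2*c*(-16 + c))
j = 21 (j = 3 + 6*3 = 3 + 18 = 21)
(49*5 + j)*n(9) = (49*5 + 21)*(-5 - 32*9 + 2*9**2) = (245 + 21)*(-5 - 288 + 2*81) = 266*(-5 - 288 + 162) = 266*(-131) = -34846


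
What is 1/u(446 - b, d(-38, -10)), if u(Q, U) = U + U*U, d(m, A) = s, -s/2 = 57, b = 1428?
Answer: 1/12882 ≈ 7.7628e-5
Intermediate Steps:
s = -114 (s = -2*57 = -114)
d(m, A) = -114
u(Q, U) = U + U²
1/u(446 - b, d(-38, -10)) = 1/(-114*(1 - 114)) = 1/(-114*(-113)) = 1/12882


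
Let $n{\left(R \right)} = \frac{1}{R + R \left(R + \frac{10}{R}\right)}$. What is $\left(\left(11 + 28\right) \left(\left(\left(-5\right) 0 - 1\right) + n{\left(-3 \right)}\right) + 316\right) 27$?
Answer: $\frac{120717}{16} \approx 7544.8$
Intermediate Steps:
$\left(\left(11 + 28\right) \left(\left(\left(-5\right) 0 - 1\right) + n{\left(-3 \right)}\right) + 316\right) 27 = \left(\left(11 + 28\right) \left(\left(\left(-5\right) 0 - 1\right) + \frac{1}{10 - 3 + \left(-3\right)^{2}}\right) + 316\right) 27 = \left(39 \left(\left(0 - 1\right) + \frac{1}{10 - 3 + 9}\right) + 316\right) 27 = \left(39 \left(-1 + \frac{1}{16}\right) + 316\right) 27 = \left(39 \left(- \frac{15}{16}\right) + 316\right) 27 = \left(- \frac{585}{16} + 316\right) 27 = \frac{4471}{16} \cdot 27 = \frac{120717}{16}$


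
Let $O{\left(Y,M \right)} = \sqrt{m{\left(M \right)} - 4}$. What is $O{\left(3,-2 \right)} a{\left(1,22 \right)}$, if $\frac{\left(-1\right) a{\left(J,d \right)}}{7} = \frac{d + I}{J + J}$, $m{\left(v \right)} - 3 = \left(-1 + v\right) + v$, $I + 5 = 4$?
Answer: $- \frac{147 i \sqrt{6}}{2} \approx - 180.04 i$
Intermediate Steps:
$I = -1$ ($I = -5 + 4 = -1$)
$m{\left(v \right)} = 2 + 2 v$ ($m{\left(v \right)} = 3 + \left(\left(-1 + v\right) + v\right) = 3 + \left(-1 + 2 v\right) = 2 + 2 v$)
$O{\left(Y,M \right)} = \sqrt{-2 + 2 M}$ ($O{\left(Y,M \right)} = \sqrt{\left(2 + 2 M\right) - 4} = \sqrt{-2 + 2 M}$)
$a{\left(J,d \right)} = - \frac{7 \left(-1 + d\right)}{2 J}$ ($a{\left(J,d \right)} = - 7 \frac{d - 1}{J + J} = - 7 \frac{-1 + d}{2 J} = - \frac{7 \left(-1 + d\right)}{2 J}$)
$O{\left(3,-2 \right)} a{\left(1,22 \right)} = \sqrt{-2 + 2 \left(-2\right)} \frac{7 \left(1 - 22\right)}{2 \cdot 1} = \sqrt{-2 - 4} \cdot \frac{7}{2} \cdot 1 \left(1 - 22\right) = \sqrt{-6} \cdot \frac{7}{2} \cdot 1 \left(-21\right) = i \sqrt{6} \left(- \frac{147}{2}\right) = - \frac{147 i \sqrt{6}}{2}$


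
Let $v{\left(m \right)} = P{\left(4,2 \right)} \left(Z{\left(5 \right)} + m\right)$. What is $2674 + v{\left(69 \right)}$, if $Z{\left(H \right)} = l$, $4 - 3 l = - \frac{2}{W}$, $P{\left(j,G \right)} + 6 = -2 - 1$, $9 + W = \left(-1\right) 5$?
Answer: $\frac{14290}{7} \approx 2041.4$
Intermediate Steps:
$W = -14$ ($W = -9 - 5 = -14$)
$P{\left(j,G \right)} = -9$ ($P{\left(j,G \right)} = -6 - 3 = -9$)
$l = \frac{9}{7}$ ($l = \frac{4}{3} - \frac{\left(-2\right) \frac{1}{-14}}{3} = \frac{4}{3} - \frac{\left(-2\right) \left(- \frac{1}{14}\right)}{3} = \frac{4}{3} - \frac{1}{21} = \frac{9}{7} \approx 1.2857$)
$Z{\left(H \right)} = \frac{9}{7}$
$v{\left(m \right)} = - \frac{81}{7} - 9 m$ ($v{\left(m \right)} = - 9 \left(\frac{9}{7} + m\right) = - \frac{81}{7} - 9 m$)
$2674 + v{\left(69 \right)} = 2674 - \frac{4428}{7} = \frac{14290}{7}$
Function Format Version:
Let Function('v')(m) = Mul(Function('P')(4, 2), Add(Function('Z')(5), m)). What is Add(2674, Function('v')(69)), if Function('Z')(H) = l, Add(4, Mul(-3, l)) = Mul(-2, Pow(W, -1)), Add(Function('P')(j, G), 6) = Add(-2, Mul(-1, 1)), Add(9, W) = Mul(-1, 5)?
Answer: Rational(14290, 7) ≈ 2041.4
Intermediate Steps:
W = -14 (W = Add(-9, Mul(-1, 5)) = Add(-9, -5) = -14)
Function('P')(j, G) = -9 (Function('P')(j, G) = Add(-6, Add(-2, Mul(-1, 1))) = Add(-6, Add(-2, -1)) = Add(-6, -3) = -9)
l = Rational(9, 7) (l = Add(Rational(4, 3), Mul(Rational(-1, 3), Mul(-2, Pow(-14, -1)))) = Add(Rational(4, 3), Mul(Rational(-1, 3), Mul(-2, Rational(-1, 14)))) = Add(Rational(4, 3), Mul(Rational(-1, 3), Rational(1, 7))) = Add(Rational(4, 3), Rational(-1, 21)) = Rational(9, 7) ≈ 1.2857)
Function('Z')(H) = Rational(9, 7)
Function('v')(m) = Add(Rational(-81, 7), Mul(-9, m)) (Function('v')(m) = Mul(-9, Add(Rational(9, 7), m)) = Add(Rational(-81, 7), Mul(-9, m)))
Add(2674, Function('v')(69)) = Add(2674, Add(Rational(-81, 7), Mul(-9, 69))) = Add(2674, Add(Rational(-81, 7), -621)) = Add(2674, Rational(-4428, 7)) = Rational(14290, 7)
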